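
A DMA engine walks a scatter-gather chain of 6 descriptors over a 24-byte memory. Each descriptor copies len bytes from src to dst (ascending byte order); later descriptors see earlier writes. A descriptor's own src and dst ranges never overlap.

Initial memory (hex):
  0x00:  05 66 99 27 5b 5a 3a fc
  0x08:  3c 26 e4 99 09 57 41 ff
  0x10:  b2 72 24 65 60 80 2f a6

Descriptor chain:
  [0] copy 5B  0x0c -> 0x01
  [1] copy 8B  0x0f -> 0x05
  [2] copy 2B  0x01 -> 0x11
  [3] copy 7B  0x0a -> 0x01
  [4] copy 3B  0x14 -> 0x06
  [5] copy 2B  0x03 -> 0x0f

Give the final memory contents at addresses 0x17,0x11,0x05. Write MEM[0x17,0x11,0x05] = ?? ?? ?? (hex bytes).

[0] 0x0c->0x01 len=5 : 09 57 41 ff b2
[1] 0x0f->0x05 len=8 : ff b2 72 24 65 60 80 2f
[2] 0x01->0x11 len=2 : 09 57
[3] 0x0a->0x01 len=7 : 60 80 2f 57 41 ff b2
[4] 0x14->0x06 len=3 : 60 80 2f
[5] 0x03->0x0f len=2 : 2f 57
query mem[0x17]=0xa6, mem[0x11]=0x09, mem[0x05]=0x41

MEM[0x17,0x11,0x05] = a6 09 41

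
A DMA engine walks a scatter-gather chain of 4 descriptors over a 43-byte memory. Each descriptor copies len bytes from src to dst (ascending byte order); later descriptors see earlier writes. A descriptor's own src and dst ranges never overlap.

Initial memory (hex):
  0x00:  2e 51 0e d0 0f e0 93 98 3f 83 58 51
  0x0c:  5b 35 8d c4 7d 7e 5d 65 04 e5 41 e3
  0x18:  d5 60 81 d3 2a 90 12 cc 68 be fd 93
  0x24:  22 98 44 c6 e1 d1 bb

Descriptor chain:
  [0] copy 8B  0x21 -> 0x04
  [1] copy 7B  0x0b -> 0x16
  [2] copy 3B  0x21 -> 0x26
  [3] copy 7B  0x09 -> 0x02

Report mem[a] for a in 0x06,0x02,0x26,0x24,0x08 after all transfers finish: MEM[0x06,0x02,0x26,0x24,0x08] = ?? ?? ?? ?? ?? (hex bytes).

[0] 0x21->0x04 len=8 : be fd 93 22 98 44 c6 e1
[1] 0x0b->0x16 len=7 : e1 5b 35 8d c4 7d 7e
[2] 0x21->0x26 len=3 : be fd 93
[3] 0x09->0x02 len=7 : 44 c6 e1 5b 35 8d c4
query mem[0x06]=0x35, mem[0x02]=0x44, mem[0x26]=0xbe, mem[0x24]=0x22, mem[0x08]=0xc4

MEM[0x06,0x02,0x26,0x24,0x08] = 35 44 be 22 c4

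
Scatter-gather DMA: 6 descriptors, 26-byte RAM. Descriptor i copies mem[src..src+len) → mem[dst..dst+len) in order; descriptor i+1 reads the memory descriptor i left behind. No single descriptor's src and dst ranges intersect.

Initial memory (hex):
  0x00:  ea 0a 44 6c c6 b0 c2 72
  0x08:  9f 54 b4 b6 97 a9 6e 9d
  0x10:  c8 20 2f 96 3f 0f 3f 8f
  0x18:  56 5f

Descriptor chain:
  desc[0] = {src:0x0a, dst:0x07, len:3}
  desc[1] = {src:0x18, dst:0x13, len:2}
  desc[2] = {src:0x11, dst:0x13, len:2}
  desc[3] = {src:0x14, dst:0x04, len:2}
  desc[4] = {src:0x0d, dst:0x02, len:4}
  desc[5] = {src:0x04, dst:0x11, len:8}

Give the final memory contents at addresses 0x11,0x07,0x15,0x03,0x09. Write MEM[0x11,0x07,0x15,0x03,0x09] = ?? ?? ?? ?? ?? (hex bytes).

MEM[0x11,0x07,0x15,0x03,0x09] = 9d b4 b6 6e 97

#0 dst[0x07+3] := {0xb4,0xb6,0x97}
#1 dst[0x13+2] := {0x56,0x5f}
#2 dst[0x13+2] := {0x20,0x2f}
#3 dst[0x04+2] := {0x2f,0x0f}
#4 dst[0x02+4] := {0xa9,0x6e,0x9d,0xc8}
#5 dst[0x11+8] := {0x9d,0xc8,0xc2,0xb4,0xb6,0x97,0xb4,0xb6}
query mem[0x11]=0x9d, mem[0x07]=0xb4, mem[0x15]=0xb6, mem[0x03]=0x6e, mem[0x09]=0x97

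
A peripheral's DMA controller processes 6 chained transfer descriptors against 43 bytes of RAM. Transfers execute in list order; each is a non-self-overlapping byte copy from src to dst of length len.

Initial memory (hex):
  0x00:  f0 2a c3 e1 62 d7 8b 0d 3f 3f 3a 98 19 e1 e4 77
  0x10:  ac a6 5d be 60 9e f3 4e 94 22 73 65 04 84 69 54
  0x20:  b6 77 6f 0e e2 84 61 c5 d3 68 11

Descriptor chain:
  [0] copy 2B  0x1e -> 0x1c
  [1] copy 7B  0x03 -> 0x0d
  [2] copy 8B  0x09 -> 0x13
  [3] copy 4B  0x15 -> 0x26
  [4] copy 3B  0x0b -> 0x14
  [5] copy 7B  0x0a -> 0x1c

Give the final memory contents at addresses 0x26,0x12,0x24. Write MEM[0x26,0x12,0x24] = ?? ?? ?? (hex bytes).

MEM[0x26,0x12,0x24] = 98 3f e2

D0: mem[0x1c..0x1d] <- [69 54]
D1: mem[0x0d..0x13] <- [e1 62 d7 8b 0d 3f 3f]
D2: mem[0x13..0x1a] <- [3f 3a 98 19 e1 62 d7 8b]
D3: mem[0x26..0x29] <- [98 19 e1 62]
D4: mem[0x14..0x16] <- [98 19 e1]
D5: mem[0x1c..0x22] <- [3a 98 19 e1 62 d7 8b]
query mem[0x26]=0x98, mem[0x12]=0x3f, mem[0x24]=0xe2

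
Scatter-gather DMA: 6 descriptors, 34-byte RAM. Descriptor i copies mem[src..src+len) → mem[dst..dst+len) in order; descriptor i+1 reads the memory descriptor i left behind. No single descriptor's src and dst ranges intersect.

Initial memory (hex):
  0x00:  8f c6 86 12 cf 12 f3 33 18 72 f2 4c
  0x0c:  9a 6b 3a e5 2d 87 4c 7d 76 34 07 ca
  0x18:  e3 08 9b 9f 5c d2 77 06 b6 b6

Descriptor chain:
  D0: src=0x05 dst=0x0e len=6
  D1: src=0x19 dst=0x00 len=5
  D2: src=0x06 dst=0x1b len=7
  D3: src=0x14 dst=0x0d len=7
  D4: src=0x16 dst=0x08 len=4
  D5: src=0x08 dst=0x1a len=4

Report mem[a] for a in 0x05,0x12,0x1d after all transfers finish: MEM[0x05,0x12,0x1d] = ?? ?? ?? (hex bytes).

#0 dst[0x0e+6] := {0x12,0xf3,0x33,0x18,0x72,0xf2}
#1 dst[0x00+5] := {0x08,0x9b,0x9f,0x5c,0xd2}
#2 dst[0x1b+7] := {0xf3,0x33,0x18,0x72,0xf2,0x4c,0x9a}
#3 dst[0x0d+7] := {0x76,0x34,0x07,0xca,0xe3,0x08,0x9b}
#4 dst[0x08+4] := {0x07,0xca,0xe3,0x08}
#5 dst[0x1a+4] := {0x07,0xca,0xe3,0x08}
query mem[0x05]=0x12, mem[0x12]=0x08, mem[0x1d]=0x08

MEM[0x05,0x12,0x1d] = 12 08 08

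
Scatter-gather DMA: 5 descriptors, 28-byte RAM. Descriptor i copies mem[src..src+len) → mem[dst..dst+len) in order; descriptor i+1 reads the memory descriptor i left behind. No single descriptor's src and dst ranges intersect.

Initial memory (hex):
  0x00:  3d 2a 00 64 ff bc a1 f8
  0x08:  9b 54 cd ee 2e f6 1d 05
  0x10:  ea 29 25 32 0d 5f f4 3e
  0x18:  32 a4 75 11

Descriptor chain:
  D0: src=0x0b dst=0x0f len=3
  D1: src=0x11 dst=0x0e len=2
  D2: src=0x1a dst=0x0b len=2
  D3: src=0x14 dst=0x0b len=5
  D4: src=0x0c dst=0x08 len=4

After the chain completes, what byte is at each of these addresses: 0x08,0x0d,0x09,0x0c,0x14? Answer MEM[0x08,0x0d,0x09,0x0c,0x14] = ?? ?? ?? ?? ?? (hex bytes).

MEM[0x08,0x0d,0x09,0x0c,0x14] = 5f f4 f4 5f 0d

[0] 0x0b->0x0f len=3 : ee 2e f6
[1] 0x11->0x0e len=2 : f6 25
[2] 0x1a->0x0b len=2 : 75 11
[3] 0x14->0x0b len=5 : 0d 5f f4 3e 32
[4] 0x0c->0x08 len=4 : 5f f4 3e 32
query mem[0x08]=0x5f, mem[0x0d]=0xf4, mem[0x09]=0xf4, mem[0x0c]=0x5f, mem[0x14]=0x0d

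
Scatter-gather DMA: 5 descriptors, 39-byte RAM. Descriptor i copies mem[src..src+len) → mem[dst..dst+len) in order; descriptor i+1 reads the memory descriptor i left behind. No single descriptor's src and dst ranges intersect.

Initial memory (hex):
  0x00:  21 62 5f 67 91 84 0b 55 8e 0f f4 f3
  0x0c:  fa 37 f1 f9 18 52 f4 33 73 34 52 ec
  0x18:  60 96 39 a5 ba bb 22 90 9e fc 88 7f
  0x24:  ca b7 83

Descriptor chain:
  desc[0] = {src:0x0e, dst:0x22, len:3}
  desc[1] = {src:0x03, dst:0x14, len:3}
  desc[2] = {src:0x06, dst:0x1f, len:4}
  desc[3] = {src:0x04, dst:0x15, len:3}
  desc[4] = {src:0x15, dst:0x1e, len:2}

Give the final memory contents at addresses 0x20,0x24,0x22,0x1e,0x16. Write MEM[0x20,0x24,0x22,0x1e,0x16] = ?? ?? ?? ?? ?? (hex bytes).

  after D0: wrote 3B at 0x22 = f1f918
  after D1: wrote 3B at 0x14 = 679184
  after D2: wrote 4B at 0x1f = 0b558e0f
  after D3: wrote 3B at 0x15 = 91840b
  after D4: wrote 2B at 0x1e = 9184
query mem[0x20]=0x55, mem[0x24]=0x18, mem[0x22]=0x0f, mem[0x1e]=0x91, mem[0x16]=0x84

MEM[0x20,0x24,0x22,0x1e,0x16] = 55 18 0f 91 84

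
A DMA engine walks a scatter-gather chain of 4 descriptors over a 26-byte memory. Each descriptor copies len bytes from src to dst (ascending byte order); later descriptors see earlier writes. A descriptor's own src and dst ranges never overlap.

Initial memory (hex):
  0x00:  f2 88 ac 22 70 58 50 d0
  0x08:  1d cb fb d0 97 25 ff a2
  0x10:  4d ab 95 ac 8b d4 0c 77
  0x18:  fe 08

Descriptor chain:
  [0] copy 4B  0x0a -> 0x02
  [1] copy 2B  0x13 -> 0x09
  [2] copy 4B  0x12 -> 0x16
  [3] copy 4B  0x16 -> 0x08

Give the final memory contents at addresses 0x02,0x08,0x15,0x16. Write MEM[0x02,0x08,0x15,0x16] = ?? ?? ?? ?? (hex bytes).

D0: mem[0x02..0x05] <- [fb d0 97 25]
D1: mem[0x09..0x0a] <- [ac 8b]
D2: mem[0x16..0x19] <- [95 ac 8b d4]
D3: mem[0x08..0x0b] <- [95 ac 8b d4]
query mem[0x02]=0xfb, mem[0x08]=0x95, mem[0x15]=0xd4, mem[0x16]=0x95

MEM[0x02,0x08,0x15,0x16] = fb 95 d4 95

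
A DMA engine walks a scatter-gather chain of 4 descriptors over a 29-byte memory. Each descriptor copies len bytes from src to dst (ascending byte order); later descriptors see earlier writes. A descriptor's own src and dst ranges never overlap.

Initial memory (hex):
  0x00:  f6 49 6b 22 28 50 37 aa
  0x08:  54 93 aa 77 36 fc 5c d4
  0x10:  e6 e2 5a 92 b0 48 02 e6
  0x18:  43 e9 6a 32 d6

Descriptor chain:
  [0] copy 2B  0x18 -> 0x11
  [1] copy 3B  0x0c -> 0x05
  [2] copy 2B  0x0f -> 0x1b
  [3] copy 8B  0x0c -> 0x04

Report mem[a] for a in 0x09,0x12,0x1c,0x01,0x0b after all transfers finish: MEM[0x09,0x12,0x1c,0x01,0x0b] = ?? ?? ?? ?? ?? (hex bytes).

MEM[0x09,0x12,0x1c,0x01,0x0b] = 43 e9 e6 49 92

[0] 0x18->0x11 len=2 : 43 e9
[1] 0x0c->0x05 len=3 : 36 fc 5c
[2] 0x0f->0x1b len=2 : d4 e6
[3] 0x0c->0x04 len=8 : 36 fc 5c d4 e6 43 e9 92
query mem[0x09]=0x43, mem[0x12]=0xe9, mem[0x1c]=0xe6, mem[0x01]=0x49, mem[0x0b]=0x92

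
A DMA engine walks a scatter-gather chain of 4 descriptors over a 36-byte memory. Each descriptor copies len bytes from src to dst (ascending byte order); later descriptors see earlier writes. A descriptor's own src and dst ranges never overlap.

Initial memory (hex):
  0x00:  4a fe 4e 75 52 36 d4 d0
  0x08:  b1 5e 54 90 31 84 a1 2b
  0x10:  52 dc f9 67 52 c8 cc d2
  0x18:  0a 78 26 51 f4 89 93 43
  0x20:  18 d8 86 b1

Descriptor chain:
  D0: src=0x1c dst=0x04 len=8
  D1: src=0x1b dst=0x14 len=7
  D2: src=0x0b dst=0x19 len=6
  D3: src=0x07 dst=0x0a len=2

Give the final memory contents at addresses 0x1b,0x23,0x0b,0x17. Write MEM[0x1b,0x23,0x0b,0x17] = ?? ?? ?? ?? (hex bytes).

MEM[0x1b,0x23,0x0b,0x17] = 84 b1 18 93

  after D0: wrote 8B at 0x04 = f489934318d886b1
  after D1: wrote 7B at 0x14 = 51f489934318d8
  after D2: wrote 6B at 0x19 = b13184a12b52
  after D3: wrote 2B at 0x0a = 4318
query mem[0x1b]=0x84, mem[0x23]=0xb1, mem[0x0b]=0x18, mem[0x17]=0x93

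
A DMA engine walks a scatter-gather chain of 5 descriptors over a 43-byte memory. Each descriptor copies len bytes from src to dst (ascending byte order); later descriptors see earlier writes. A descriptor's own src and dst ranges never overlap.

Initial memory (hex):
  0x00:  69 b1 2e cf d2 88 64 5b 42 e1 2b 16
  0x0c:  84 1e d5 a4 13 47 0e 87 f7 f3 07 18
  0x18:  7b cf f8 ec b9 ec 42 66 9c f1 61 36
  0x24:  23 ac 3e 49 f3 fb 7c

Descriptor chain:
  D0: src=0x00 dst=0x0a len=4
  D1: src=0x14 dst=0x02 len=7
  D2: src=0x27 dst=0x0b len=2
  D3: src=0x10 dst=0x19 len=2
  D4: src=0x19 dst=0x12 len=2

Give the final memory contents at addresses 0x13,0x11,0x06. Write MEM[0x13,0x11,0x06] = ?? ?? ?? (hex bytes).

[0] 0x00->0x0a len=4 : 69 b1 2e cf
[1] 0x14->0x02 len=7 : f7 f3 07 18 7b cf f8
[2] 0x27->0x0b len=2 : 49 f3
[3] 0x10->0x19 len=2 : 13 47
[4] 0x19->0x12 len=2 : 13 47
query mem[0x13]=0x47, mem[0x11]=0x47, mem[0x06]=0x7b

MEM[0x13,0x11,0x06] = 47 47 7b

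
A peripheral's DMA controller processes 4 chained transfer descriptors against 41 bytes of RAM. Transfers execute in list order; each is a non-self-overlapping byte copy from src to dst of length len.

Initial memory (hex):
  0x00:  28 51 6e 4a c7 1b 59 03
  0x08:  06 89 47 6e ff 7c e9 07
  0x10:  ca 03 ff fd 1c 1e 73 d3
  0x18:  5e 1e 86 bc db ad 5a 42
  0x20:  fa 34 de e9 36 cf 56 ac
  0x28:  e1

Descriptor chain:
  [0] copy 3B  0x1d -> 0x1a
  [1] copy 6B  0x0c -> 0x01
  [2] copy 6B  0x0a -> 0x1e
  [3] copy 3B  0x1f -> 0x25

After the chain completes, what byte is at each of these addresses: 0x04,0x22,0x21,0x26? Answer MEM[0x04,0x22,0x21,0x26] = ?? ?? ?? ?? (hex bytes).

MEM[0x04,0x22,0x21,0x26] = 07 e9 7c ff

D0: mem[0x1a..0x1c] <- [ad 5a 42]
D1: mem[0x01..0x06] <- [ff 7c e9 07 ca 03]
D2: mem[0x1e..0x23] <- [47 6e ff 7c e9 07]
D3: mem[0x25..0x27] <- [6e ff 7c]
query mem[0x04]=0x07, mem[0x22]=0xe9, mem[0x21]=0x7c, mem[0x26]=0xff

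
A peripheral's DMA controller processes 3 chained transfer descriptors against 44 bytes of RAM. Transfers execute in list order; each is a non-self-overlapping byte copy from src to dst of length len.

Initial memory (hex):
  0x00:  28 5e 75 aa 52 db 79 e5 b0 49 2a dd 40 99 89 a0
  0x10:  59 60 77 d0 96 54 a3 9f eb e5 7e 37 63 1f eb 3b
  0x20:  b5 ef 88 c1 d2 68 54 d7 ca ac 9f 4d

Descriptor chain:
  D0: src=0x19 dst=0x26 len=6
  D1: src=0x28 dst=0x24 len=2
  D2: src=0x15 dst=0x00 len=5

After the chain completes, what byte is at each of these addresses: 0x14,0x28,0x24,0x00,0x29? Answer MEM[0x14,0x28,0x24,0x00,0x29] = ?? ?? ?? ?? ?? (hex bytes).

#0 dst[0x26+6] := {0xe5,0x7e,0x37,0x63,0x1f,0xeb}
#1 dst[0x24+2] := {0x37,0x63}
#2 dst[0x00+5] := {0x54,0xa3,0x9f,0xeb,0xe5}
query mem[0x14]=0x96, mem[0x28]=0x37, mem[0x24]=0x37, mem[0x00]=0x54, mem[0x29]=0x63

MEM[0x14,0x28,0x24,0x00,0x29] = 96 37 37 54 63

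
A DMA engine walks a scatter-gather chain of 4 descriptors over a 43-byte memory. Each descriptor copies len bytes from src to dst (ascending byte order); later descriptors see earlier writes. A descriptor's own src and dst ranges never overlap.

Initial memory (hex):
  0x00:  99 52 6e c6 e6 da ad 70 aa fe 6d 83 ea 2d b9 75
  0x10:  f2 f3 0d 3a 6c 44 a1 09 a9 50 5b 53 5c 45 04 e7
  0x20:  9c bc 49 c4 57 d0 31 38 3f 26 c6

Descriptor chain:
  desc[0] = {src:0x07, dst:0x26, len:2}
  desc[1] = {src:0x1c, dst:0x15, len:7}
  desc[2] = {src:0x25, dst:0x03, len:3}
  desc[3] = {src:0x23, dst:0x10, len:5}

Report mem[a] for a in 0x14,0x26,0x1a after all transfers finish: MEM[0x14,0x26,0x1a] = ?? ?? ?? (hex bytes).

MEM[0x14,0x26,0x1a] = aa 70 bc

[0] 0x07->0x26 len=2 : 70 aa
[1] 0x1c->0x15 len=7 : 5c 45 04 e7 9c bc 49
[2] 0x25->0x03 len=3 : d0 70 aa
[3] 0x23->0x10 len=5 : c4 57 d0 70 aa
query mem[0x14]=0xaa, mem[0x26]=0x70, mem[0x1a]=0xbc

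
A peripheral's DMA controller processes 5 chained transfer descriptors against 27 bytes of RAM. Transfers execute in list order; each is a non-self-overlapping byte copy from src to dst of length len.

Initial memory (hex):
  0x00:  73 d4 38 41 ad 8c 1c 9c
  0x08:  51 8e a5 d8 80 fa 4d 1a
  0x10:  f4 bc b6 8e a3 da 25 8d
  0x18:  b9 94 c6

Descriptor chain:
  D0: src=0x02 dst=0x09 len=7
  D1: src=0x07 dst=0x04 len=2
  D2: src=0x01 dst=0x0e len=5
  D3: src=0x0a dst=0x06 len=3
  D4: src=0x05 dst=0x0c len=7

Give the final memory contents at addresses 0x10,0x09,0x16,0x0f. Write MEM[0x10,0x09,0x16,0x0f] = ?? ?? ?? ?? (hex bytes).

[0] 0x02->0x09 len=7 : 38 41 ad 8c 1c 9c 51
[1] 0x07->0x04 len=2 : 9c 51
[2] 0x01->0x0e len=5 : d4 38 41 9c 51
[3] 0x0a->0x06 len=3 : 41 ad 8c
[4] 0x05->0x0c len=7 : 51 41 ad 8c 38 41 ad
query mem[0x10]=0x38, mem[0x09]=0x38, mem[0x16]=0x25, mem[0x0f]=0x8c

MEM[0x10,0x09,0x16,0x0f] = 38 38 25 8c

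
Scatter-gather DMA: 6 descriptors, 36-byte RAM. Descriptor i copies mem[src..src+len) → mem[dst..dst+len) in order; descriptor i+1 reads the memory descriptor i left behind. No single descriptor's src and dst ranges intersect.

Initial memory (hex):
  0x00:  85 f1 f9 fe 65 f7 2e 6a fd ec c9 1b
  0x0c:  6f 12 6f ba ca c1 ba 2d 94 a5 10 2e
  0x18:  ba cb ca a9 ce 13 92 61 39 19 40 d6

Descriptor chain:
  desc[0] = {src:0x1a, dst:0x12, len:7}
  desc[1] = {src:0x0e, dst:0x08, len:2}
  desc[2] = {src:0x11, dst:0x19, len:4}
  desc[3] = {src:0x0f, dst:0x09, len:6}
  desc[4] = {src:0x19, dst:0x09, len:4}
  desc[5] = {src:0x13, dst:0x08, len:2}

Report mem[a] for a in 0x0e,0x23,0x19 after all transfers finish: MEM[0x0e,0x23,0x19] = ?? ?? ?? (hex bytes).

MEM[0x0e,0x23,0x19] = ce d6 c1

D0: mem[0x12..0x18] <- [ca a9 ce 13 92 61 39]
D1: mem[0x08..0x09] <- [6f ba]
D2: mem[0x19..0x1c] <- [c1 ca a9 ce]
D3: mem[0x09..0x0e] <- [ba ca c1 ca a9 ce]
D4: mem[0x09..0x0c] <- [c1 ca a9 ce]
D5: mem[0x08..0x09] <- [a9 ce]
query mem[0x0e]=0xce, mem[0x23]=0xd6, mem[0x19]=0xc1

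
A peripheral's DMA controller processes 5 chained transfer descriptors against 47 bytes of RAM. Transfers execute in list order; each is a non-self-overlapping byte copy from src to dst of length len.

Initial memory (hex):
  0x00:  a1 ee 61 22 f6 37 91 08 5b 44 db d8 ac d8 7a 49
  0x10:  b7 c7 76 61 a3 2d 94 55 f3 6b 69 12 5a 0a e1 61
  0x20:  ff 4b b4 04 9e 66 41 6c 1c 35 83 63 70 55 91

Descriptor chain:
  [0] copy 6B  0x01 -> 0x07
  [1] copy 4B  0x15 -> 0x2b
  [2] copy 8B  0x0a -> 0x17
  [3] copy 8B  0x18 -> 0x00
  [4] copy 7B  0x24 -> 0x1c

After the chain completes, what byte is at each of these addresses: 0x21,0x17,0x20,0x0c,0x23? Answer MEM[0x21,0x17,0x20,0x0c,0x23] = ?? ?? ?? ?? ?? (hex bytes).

MEM[0x21,0x17,0x20,0x0c,0x23] = 35 f6 1c 91 04

#0 dst[0x07+6] := {0xee,0x61,0x22,0xf6,0x37,0x91}
#1 dst[0x2b+4] := {0x2d,0x94,0x55,0xf3}
#2 dst[0x17+8] := {0xf6,0x37,0x91,0xd8,0x7a,0x49,0xb7,0xc7}
#3 dst[0x00+8] := {0x37,0x91,0xd8,0x7a,0x49,0xb7,0xc7,0x61}
#4 dst[0x1c+7] := {0x9e,0x66,0x41,0x6c,0x1c,0x35,0x83}
query mem[0x21]=0x35, mem[0x17]=0xf6, mem[0x20]=0x1c, mem[0x0c]=0x91, mem[0x23]=0x04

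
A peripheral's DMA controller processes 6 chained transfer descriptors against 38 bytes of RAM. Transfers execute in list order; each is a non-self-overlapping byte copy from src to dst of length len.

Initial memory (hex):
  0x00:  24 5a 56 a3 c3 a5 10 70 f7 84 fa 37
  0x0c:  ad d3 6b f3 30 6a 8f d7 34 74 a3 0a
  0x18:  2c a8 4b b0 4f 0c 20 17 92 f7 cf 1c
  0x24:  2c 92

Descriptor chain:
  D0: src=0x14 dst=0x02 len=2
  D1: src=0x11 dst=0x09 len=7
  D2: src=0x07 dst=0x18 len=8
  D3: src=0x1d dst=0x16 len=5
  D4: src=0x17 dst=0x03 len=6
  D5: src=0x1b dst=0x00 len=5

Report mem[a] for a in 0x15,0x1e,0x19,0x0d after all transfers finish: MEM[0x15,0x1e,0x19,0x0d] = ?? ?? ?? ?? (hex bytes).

#0 dst[0x02+2] := {0x34,0x74}
#1 dst[0x09+7] := {0x6a,0x8f,0xd7,0x34,0x74,0xa3,0x0a}
#2 dst[0x18+8] := {0x70,0xf7,0x6a,0x8f,0xd7,0x34,0x74,0xa3}
#3 dst[0x16+5] := {0x34,0x74,0xa3,0x92,0xf7}
#4 dst[0x03+6] := {0x74,0xa3,0x92,0xf7,0x8f,0xd7}
#5 dst[0x00+5] := {0x8f,0xd7,0x34,0x74,0xa3}
query mem[0x15]=0x74, mem[0x1e]=0x74, mem[0x19]=0x92, mem[0x0d]=0x74

MEM[0x15,0x1e,0x19,0x0d] = 74 74 92 74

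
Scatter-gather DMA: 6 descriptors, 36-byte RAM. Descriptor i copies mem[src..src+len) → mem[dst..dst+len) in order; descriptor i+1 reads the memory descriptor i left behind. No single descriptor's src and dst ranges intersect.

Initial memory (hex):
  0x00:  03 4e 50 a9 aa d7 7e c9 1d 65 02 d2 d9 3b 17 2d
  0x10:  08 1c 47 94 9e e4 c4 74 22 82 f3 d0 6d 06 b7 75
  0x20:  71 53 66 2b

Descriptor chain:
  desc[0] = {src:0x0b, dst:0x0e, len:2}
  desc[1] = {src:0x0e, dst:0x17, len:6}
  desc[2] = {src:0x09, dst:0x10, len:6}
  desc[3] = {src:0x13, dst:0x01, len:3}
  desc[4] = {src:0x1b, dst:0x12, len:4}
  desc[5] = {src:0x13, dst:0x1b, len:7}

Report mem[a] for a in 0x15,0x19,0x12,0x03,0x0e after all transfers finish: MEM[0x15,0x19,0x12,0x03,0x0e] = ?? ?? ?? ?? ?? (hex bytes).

MEM[0x15,0x19,0x12,0x03,0x0e] = b7 08 47 d2 d2

D0: mem[0x0e..0x0f] <- [d2 d9]
D1: mem[0x17..0x1c] <- [d2 d9 08 1c 47 94]
D2: mem[0x10..0x15] <- [65 02 d2 d9 3b d2]
D3: mem[0x01..0x03] <- [d9 3b d2]
D4: mem[0x12..0x15] <- [47 94 06 b7]
D5: mem[0x1b..0x21] <- [94 06 b7 c4 d2 d9 08]
query mem[0x15]=0xb7, mem[0x19]=0x08, mem[0x12]=0x47, mem[0x03]=0xd2, mem[0x0e]=0xd2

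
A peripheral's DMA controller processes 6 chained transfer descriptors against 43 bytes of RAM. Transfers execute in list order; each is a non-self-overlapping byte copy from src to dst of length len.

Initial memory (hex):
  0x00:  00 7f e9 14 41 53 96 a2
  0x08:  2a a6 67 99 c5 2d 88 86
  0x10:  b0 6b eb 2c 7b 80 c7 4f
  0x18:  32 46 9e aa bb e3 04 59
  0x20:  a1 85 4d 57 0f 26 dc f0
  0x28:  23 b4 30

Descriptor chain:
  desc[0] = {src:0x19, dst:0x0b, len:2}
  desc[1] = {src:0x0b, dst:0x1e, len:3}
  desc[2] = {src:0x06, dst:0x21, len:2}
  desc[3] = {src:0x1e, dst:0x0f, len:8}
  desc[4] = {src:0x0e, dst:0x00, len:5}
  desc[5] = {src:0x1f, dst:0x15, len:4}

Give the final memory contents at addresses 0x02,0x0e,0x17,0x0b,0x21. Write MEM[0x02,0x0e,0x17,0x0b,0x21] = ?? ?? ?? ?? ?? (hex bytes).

MEM[0x02,0x0e,0x17,0x0b,0x21] = 9e 88 96 46 96

D0: mem[0x0b..0x0c] <- [46 9e]
D1: mem[0x1e..0x20] <- [46 9e 2d]
D2: mem[0x21..0x22] <- [96 a2]
D3: mem[0x0f..0x16] <- [46 9e 2d 96 a2 57 0f 26]
D4: mem[0x00..0x04] <- [88 46 9e 2d 96]
D5: mem[0x15..0x18] <- [9e 2d 96 a2]
query mem[0x02]=0x9e, mem[0x0e]=0x88, mem[0x17]=0x96, mem[0x0b]=0x46, mem[0x21]=0x96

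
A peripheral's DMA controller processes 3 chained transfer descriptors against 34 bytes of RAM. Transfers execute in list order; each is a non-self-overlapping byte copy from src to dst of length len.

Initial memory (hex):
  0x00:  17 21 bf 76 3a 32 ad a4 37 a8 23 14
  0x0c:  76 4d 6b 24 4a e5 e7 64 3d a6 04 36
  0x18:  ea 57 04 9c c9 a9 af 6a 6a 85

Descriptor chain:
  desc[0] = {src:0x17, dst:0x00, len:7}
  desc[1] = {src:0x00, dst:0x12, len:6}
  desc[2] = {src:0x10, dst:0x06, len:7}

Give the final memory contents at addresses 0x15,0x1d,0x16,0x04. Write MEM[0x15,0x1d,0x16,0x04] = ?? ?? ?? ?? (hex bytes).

[0] 0x17->0x00 len=7 : 36 ea 57 04 9c c9 a9
[1] 0x00->0x12 len=6 : 36 ea 57 04 9c c9
[2] 0x10->0x06 len=7 : 4a e5 36 ea 57 04 9c
query mem[0x15]=0x04, mem[0x1d]=0xa9, mem[0x16]=0x9c, mem[0x04]=0x9c

MEM[0x15,0x1d,0x16,0x04] = 04 a9 9c 9c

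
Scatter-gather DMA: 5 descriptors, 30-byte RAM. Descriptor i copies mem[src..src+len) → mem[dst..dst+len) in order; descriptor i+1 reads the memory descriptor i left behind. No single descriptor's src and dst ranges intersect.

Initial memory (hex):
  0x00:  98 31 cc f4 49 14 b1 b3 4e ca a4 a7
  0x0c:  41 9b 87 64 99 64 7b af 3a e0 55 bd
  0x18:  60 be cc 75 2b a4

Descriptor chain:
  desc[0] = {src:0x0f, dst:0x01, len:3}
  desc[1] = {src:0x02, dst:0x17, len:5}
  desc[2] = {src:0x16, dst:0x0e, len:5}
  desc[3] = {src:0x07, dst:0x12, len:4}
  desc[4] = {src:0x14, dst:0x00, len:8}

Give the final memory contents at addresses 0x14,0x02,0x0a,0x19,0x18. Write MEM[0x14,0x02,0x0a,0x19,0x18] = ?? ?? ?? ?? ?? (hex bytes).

D0: mem[0x01..0x03] <- [64 99 64]
D1: mem[0x17..0x1b] <- [99 64 49 14 b1]
D2: mem[0x0e..0x12] <- [55 99 64 49 14]
D3: mem[0x12..0x15] <- [b3 4e ca a4]
D4: mem[0x00..0x07] <- [ca a4 55 99 64 49 14 b1]
query mem[0x14]=0xca, mem[0x02]=0x55, mem[0x0a]=0xa4, mem[0x19]=0x49, mem[0x18]=0x64

MEM[0x14,0x02,0x0a,0x19,0x18] = ca 55 a4 49 64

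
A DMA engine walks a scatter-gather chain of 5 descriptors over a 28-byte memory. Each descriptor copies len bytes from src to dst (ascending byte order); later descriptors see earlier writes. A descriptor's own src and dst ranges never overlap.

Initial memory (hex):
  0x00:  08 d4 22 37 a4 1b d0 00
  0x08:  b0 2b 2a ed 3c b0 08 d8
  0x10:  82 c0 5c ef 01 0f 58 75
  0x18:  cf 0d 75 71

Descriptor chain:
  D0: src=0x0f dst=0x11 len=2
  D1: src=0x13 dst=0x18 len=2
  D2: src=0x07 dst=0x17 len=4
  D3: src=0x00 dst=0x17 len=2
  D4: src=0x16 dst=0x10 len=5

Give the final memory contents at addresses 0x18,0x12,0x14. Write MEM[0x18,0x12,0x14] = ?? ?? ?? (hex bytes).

MEM[0x18,0x12,0x14] = d4 d4 2a

[0] 0x0f->0x11 len=2 : d8 82
[1] 0x13->0x18 len=2 : ef 01
[2] 0x07->0x17 len=4 : 00 b0 2b 2a
[3] 0x00->0x17 len=2 : 08 d4
[4] 0x16->0x10 len=5 : 58 08 d4 2b 2a
query mem[0x18]=0xd4, mem[0x12]=0xd4, mem[0x14]=0x2a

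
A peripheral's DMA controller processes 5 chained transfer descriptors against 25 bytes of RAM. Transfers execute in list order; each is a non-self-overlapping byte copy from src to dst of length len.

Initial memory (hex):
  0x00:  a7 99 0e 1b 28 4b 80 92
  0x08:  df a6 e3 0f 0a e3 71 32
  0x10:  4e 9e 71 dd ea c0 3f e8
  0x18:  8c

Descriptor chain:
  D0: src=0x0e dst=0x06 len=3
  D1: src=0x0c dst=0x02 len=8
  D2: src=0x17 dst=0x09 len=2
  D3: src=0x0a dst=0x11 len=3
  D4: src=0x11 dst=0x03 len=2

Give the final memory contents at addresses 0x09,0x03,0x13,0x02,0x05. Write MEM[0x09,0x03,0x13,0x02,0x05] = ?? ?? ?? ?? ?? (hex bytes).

[0] 0x0e->0x06 len=3 : 71 32 4e
[1] 0x0c->0x02 len=8 : 0a e3 71 32 4e 9e 71 dd
[2] 0x17->0x09 len=2 : e8 8c
[3] 0x0a->0x11 len=3 : 8c 0f 0a
[4] 0x11->0x03 len=2 : 8c 0f
query mem[0x09]=0xe8, mem[0x03]=0x8c, mem[0x13]=0x0a, mem[0x02]=0x0a, mem[0x05]=0x32

MEM[0x09,0x03,0x13,0x02,0x05] = e8 8c 0a 0a 32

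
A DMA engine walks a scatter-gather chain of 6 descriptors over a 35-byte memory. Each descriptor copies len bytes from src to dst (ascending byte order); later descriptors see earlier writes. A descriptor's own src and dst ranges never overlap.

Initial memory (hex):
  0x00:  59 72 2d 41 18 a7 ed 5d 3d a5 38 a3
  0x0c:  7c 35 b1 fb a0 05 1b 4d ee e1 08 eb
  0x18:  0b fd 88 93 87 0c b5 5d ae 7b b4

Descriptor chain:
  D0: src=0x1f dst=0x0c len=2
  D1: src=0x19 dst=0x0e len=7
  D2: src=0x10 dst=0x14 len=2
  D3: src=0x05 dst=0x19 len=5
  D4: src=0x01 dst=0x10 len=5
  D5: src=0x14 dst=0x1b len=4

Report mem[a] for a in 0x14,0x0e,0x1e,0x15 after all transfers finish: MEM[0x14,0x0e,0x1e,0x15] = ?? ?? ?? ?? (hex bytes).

#0 dst[0x0c+2] := {0x5d,0xae}
#1 dst[0x0e+7] := {0xfd,0x88,0x93,0x87,0x0c,0xb5,0x5d}
#2 dst[0x14+2] := {0x93,0x87}
#3 dst[0x19+5] := {0xa7,0xed,0x5d,0x3d,0xa5}
#4 dst[0x10+5] := {0x72,0x2d,0x41,0x18,0xa7}
#5 dst[0x1b+4] := {0xa7,0x87,0x08,0xeb}
query mem[0x14]=0xa7, mem[0x0e]=0xfd, mem[0x1e]=0xeb, mem[0x15]=0x87

MEM[0x14,0x0e,0x1e,0x15] = a7 fd eb 87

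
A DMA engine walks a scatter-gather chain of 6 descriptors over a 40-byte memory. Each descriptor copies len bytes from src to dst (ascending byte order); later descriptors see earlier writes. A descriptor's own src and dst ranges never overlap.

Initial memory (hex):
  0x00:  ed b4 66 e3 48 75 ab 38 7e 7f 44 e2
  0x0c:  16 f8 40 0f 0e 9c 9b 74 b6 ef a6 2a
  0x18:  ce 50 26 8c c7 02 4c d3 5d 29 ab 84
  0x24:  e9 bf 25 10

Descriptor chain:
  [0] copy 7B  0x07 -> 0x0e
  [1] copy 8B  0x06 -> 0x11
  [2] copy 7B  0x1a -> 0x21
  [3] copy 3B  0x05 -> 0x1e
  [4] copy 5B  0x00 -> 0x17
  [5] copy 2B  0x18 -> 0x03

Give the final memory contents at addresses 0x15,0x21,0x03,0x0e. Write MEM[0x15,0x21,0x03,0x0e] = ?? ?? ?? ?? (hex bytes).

#0 dst[0x0e+7] := {0x38,0x7e,0x7f,0x44,0xe2,0x16,0xf8}
#1 dst[0x11+8] := {0xab,0x38,0x7e,0x7f,0x44,0xe2,0x16,0xf8}
#2 dst[0x21+7] := {0x26,0x8c,0xc7,0x02,0x4c,0xd3,0x5d}
#3 dst[0x1e+3] := {0x75,0xab,0x38}
#4 dst[0x17+5] := {0xed,0xb4,0x66,0xe3,0x48}
#5 dst[0x03+2] := {0xb4,0x66}
query mem[0x15]=0x44, mem[0x21]=0x26, mem[0x03]=0xb4, mem[0x0e]=0x38

MEM[0x15,0x21,0x03,0x0e] = 44 26 b4 38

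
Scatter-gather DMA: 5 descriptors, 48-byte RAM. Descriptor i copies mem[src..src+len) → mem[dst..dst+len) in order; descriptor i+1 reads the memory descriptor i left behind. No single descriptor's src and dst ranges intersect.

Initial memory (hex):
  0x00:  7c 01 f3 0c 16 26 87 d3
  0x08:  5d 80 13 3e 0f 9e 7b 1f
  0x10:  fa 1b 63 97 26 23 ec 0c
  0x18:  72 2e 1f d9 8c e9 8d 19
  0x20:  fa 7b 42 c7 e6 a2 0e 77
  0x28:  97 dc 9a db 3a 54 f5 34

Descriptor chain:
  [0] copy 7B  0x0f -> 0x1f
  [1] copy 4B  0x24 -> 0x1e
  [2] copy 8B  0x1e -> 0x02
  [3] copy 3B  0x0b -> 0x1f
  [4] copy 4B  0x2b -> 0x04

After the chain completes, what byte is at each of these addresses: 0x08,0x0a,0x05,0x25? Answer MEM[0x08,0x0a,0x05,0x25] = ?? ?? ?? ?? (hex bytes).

[0] 0x0f->0x1f len=7 : 1f fa 1b 63 97 26 23
[1] 0x24->0x1e len=4 : 26 23 0e 77
[2] 0x1e->0x02 len=8 : 26 23 0e 77 63 97 26 23
[3] 0x0b->0x1f len=3 : 3e 0f 9e
[4] 0x2b->0x04 len=4 : db 3a 54 f5
query mem[0x08]=0x26, mem[0x0a]=0x13, mem[0x05]=0x3a, mem[0x25]=0x23

MEM[0x08,0x0a,0x05,0x25] = 26 13 3a 23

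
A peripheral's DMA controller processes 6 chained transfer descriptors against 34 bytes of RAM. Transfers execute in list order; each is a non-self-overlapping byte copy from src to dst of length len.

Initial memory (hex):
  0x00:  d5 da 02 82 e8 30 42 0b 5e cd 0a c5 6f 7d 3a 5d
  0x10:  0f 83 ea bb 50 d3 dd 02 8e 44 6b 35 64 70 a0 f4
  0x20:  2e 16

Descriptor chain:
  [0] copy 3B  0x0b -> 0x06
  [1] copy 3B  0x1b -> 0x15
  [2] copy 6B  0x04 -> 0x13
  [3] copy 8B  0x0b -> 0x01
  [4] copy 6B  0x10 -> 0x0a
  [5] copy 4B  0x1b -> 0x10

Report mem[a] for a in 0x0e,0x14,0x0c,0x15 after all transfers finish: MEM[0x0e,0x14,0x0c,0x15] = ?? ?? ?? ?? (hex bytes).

MEM[0x0e,0x14,0x0c,0x15] = 30 30 ea c5

  after D0: wrote 3B at 0x06 = c56f7d
  after D1: wrote 3B at 0x15 = 356470
  after D2: wrote 6B at 0x13 = e830c56f7dcd
  after D3: wrote 8B at 0x01 = c56f7d3a5d0f83ea
  after D4: wrote 6B at 0x0a = 0f83eae830c5
  after D5: wrote 4B at 0x10 = 356470a0
query mem[0x0e]=0x30, mem[0x14]=0x30, mem[0x0c]=0xea, mem[0x15]=0xc5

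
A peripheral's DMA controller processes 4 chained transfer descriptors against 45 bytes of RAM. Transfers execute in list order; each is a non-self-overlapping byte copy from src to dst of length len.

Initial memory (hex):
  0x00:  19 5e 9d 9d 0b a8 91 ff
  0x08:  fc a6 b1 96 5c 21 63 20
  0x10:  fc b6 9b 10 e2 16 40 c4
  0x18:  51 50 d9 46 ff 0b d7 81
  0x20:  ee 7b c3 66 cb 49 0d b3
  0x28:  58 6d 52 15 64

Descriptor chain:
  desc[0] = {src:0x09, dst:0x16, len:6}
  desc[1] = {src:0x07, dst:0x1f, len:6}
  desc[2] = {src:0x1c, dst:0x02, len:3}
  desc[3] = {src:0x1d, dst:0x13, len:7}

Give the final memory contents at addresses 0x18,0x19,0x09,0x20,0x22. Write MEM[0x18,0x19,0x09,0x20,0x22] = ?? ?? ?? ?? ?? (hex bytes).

MEM[0x18,0x19,0x09,0x20,0x22] = b1 96 a6 fc b1

  after D0: wrote 6B at 0x16 = a6b1965c2163
  after D1: wrote 6B at 0x1f = fffca6b1965c
  after D2: wrote 3B at 0x02 = ff0bd7
  after D3: wrote 7B at 0x13 = 0bd7fffca6b196
query mem[0x18]=0xb1, mem[0x19]=0x96, mem[0x09]=0xa6, mem[0x20]=0xfc, mem[0x22]=0xb1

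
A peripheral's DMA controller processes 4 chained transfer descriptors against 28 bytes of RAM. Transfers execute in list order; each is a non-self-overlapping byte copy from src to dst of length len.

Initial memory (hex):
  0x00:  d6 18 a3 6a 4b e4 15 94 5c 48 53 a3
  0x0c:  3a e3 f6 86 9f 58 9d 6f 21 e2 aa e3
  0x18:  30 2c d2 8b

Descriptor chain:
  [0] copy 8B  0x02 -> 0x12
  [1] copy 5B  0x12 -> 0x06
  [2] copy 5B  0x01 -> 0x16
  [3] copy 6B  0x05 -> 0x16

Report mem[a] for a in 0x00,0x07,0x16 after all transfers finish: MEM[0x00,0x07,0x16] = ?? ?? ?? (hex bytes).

MEM[0x00,0x07,0x16] = d6 6a e4

  after D0: wrote 8B at 0x12 = a36a4be415945c48
  after D1: wrote 5B at 0x06 = a36a4be415
  after D2: wrote 5B at 0x16 = 18a36a4be4
  after D3: wrote 6B at 0x16 = e4a36a4be415
query mem[0x00]=0xd6, mem[0x07]=0x6a, mem[0x16]=0xe4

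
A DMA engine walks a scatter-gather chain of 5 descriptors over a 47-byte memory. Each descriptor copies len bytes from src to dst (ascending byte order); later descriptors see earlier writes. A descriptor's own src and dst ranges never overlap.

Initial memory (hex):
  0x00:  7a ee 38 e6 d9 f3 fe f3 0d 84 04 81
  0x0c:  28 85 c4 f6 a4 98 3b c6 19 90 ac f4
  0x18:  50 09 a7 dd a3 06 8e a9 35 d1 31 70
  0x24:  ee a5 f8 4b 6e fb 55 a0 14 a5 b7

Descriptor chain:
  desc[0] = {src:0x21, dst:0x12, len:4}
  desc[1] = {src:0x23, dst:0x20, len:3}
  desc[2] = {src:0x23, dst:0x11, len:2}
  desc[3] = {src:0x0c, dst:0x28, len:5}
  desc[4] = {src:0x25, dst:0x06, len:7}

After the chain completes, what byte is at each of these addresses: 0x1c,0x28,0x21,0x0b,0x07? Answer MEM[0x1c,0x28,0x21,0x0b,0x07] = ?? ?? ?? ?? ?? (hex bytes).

D0: mem[0x12..0x15] <- [d1 31 70 ee]
D1: mem[0x20..0x22] <- [70 ee a5]
D2: mem[0x11..0x12] <- [70 ee]
D3: mem[0x28..0x2c] <- [28 85 c4 f6 a4]
D4: mem[0x06..0x0c] <- [a5 f8 4b 28 85 c4 f6]
query mem[0x1c]=0xa3, mem[0x28]=0x28, mem[0x21]=0xee, mem[0x0b]=0xc4, mem[0x07]=0xf8

MEM[0x1c,0x28,0x21,0x0b,0x07] = a3 28 ee c4 f8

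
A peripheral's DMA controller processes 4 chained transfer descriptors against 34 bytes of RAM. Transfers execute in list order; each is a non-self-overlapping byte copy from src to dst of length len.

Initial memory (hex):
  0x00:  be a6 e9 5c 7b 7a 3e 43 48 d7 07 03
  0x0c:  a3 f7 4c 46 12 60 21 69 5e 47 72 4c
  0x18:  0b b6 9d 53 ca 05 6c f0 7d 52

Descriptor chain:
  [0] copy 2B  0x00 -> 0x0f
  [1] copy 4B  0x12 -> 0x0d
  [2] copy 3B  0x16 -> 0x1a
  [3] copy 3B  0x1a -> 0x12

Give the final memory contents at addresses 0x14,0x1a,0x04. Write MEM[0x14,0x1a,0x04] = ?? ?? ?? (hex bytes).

MEM[0x14,0x1a,0x04] = 0b 72 7b

  after D0: wrote 2B at 0x0f = bea6
  after D1: wrote 4B at 0x0d = 21695e47
  after D2: wrote 3B at 0x1a = 724c0b
  after D3: wrote 3B at 0x12 = 724c0b
query mem[0x14]=0x0b, mem[0x1a]=0x72, mem[0x04]=0x7b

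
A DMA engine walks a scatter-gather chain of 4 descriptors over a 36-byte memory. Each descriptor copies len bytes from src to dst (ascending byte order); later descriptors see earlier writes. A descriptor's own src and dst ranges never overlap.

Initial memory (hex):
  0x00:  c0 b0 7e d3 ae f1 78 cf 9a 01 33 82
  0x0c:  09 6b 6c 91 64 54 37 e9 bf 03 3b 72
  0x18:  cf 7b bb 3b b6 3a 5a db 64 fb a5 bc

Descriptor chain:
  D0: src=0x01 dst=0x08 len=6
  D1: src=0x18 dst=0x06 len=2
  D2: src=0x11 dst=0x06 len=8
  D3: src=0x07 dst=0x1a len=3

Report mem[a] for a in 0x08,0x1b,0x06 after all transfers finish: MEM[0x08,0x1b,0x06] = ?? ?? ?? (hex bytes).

MEM[0x08,0x1b,0x06] = e9 e9 54

[0] 0x01->0x08 len=6 : b0 7e d3 ae f1 78
[1] 0x18->0x06 len=2 : cf 7b
[2] 0x11->0x06 len=8 : 54 37 e9 bf 03 3b 72 cf
[3] 0x07->0x1a len=3 : 37 e9 bf
query mem[0x08]=0xe9, mem[0x1b]=0xe9, mem[0x06]=0x54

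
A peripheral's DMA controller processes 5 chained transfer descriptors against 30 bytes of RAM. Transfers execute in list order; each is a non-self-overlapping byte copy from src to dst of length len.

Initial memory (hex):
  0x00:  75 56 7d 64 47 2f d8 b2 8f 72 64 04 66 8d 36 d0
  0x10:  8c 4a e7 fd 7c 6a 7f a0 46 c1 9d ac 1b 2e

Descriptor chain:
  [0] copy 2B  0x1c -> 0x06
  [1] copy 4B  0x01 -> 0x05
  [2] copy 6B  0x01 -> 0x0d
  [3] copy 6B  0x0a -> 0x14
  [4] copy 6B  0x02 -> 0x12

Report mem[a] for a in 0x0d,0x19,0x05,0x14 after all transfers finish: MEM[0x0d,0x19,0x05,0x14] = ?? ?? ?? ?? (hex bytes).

MEM[0x0d,0x19,0x05,0x14] = 56 64 56 47

[0] 0x1c->0x06 len=2 : 1b 2e
[1] 0x01->0x05 len=4 : 56 7d 64 47
[2] 0x01->0x0d len=6 : 56 7d 64 47 56 7d
[3] 0x0a->0x14 len=6 : 64 04 66 56 7d 64
[4] 0x02->0x12 len=6 : 7d 64 47 56 7d 64
query mem[0x0d]=0x56, mem[0x19]=0x64, mem[0x05]=0x56, mem[0x14]=0x47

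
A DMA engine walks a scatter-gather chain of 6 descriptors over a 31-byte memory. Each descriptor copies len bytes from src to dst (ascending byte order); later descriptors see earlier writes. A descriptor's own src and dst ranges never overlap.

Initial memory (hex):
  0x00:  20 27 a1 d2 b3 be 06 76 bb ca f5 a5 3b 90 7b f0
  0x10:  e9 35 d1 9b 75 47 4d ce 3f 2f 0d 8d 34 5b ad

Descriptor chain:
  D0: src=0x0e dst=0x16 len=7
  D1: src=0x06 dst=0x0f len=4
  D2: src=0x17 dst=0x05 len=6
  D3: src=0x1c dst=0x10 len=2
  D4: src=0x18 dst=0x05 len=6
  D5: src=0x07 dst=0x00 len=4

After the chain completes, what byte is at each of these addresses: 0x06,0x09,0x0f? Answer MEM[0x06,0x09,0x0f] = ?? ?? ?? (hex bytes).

  after D0: wrote 7B at 0x16 = 7bf0e935d19b75
  after D1: wrote 4B at 0x0f = 0676bbca
  after D2: wrote 6B at 0x05 = f0e935d19b75
  after D3: wrote 2B at 0x10 = 755b
  after D4: wrote 6B at 0x05 = e935d19b755b
  after D5: wrote 4B at 0x00 = d19b755b
query mem[0x06]=0x35, mem[0x09]=0x75, mem[0x0f]=0x06

MEM[0x06,0x09,0x0f] = 35 75 06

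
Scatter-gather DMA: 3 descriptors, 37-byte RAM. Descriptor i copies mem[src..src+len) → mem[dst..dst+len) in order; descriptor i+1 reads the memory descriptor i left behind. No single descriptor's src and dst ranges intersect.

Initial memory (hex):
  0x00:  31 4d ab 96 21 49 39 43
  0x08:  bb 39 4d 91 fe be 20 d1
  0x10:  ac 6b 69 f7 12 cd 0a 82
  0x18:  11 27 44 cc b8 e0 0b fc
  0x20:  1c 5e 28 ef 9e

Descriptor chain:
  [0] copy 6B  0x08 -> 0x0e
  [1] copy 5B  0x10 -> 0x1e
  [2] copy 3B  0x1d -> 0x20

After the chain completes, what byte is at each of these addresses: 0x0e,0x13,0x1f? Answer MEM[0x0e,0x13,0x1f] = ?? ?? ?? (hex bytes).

MEM[0x0e,0x13,0x1f] = bb be 91

#0 dst[0x0e+6] := {0xbb,0x39,0x4d,0x91,0xfe,0xbe}
#1 dst[0x1e+5] := {0x4d,0x91,0xfe,0xbe,0x12}
#2 dst[0x20+3] := {0xe0,0x4d,0x91}
query mem[0x0e]=0xbb, mem[0x13]=0xbe, mem[0x1f]=0x91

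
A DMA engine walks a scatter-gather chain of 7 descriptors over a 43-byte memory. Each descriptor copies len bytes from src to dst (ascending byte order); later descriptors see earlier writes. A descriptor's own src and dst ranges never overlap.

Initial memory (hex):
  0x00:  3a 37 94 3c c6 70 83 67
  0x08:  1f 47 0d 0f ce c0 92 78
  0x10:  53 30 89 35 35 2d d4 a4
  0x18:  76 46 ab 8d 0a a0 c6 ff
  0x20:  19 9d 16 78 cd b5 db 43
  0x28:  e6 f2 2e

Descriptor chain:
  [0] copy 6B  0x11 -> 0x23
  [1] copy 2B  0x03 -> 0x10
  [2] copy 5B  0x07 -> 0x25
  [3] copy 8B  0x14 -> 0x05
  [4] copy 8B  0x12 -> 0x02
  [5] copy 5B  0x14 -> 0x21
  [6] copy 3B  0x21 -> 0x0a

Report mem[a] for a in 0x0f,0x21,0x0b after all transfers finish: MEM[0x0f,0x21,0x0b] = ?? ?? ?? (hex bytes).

MEM[0x0f,0x21,0x0b] = 78 35 2d

  after D0: wrote 6B at 0x23 = 308935352dd4
  after D1: wrote 2B at 0x10 = 3cc6
  after D2: wrote 5B at 0x25 = 671f470d0f
  after D3: wrote 8B at 0x05 = 352dd4a47646ab8d
  after D4: wrote 8B at 0x02 = 8935352dd4a47646
  after D5: wrote 5B at 0x21 = 352dd4a476
  after D6: wrote 3B at 0x0a = 352dd4
query mem[0x0f]=0x78, mem[0x21]=0x35, mem[0x0b]=0x2d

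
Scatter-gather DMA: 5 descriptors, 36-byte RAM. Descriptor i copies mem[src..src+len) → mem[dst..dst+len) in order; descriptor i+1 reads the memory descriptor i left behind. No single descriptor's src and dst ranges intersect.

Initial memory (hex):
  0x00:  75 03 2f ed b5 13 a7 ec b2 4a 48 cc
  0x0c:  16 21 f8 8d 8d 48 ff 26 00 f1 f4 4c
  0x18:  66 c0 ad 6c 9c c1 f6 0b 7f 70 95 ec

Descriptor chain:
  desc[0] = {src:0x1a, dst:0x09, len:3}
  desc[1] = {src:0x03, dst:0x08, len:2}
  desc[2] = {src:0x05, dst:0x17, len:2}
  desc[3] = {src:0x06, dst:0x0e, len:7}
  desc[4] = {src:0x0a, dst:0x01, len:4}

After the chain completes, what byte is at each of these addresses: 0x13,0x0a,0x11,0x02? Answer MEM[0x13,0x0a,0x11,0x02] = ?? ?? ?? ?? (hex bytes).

D0: mem[0x09..0x0b] <- [ad 6c 9c]
D1: mem[0x08..0x09] <- [ed b5]
D2: mem[0x17..0x18] <- [13 a7]
D3: mem[0x0e..0x14] <- [a7 ec ed b5 6c 9c 16]
D4: mem[0x01..0x04] <- [6c 9c 16 21]
query mem[0x13]=0x9c, mem[0x0a]=0x6c, mem[0x11]=0xb5, mem[0x02]=0x9c

MEM[0x13,0x0a,0x11,0x02] = 9c 6c b5 9c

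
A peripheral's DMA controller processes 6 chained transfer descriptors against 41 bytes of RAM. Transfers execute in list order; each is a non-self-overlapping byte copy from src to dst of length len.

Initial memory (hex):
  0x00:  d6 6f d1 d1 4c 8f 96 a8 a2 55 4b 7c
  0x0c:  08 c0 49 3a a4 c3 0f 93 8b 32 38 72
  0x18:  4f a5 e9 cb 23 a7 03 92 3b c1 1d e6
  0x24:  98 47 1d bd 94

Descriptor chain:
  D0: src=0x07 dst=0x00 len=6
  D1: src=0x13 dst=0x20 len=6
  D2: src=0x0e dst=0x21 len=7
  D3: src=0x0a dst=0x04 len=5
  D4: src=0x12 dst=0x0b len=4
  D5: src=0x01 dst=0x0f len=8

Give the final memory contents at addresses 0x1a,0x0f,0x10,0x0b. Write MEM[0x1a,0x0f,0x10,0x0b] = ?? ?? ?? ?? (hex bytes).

MEM[0x1a,0x0f,0x10,0x0b] = e9 a2 55 0f

[0] 0x07->0x00 len=6 : a8 a2 55 4b 7c 08
[1] 0x13->0x20 len=6 : 93 8b 32 38 72 4f
[2] 0x0e->0x21 len=7 : 49 3a a4 c3 0f 93 8b
[3] 0x0a->0x04 len=5 : 4b 7c 08 c0 49
[4] 0x12->0x0b len=4 : 0f 93 8b 32
[5] 0x01->0x0f len=8 : a2 55 4b 4b 7c 08 c0 49
query mem[0x1a]=0xe9, mem[0x0f]=0xa2, mem[0x10]=0x55, mem[0x0b]=0x0f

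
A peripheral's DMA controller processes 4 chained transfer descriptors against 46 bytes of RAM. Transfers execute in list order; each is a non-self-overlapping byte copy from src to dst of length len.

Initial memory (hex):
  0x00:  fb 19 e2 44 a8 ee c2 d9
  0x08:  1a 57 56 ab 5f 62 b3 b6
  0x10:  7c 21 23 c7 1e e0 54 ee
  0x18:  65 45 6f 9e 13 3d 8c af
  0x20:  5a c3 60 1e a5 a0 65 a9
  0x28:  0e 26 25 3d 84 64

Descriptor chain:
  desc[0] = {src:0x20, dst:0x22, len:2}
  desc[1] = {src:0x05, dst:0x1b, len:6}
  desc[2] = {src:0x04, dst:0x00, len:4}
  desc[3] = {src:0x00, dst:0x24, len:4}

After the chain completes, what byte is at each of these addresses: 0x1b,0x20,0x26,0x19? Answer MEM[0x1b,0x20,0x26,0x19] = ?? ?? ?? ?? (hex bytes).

MEM[0x1b,0x20,0x26,0x19] = ee 56 c2 45

[0] 0x20->0x22 len=2 : 5a c3
[1] 0x05->0x1b len=6 : ee c2 d9 1a 57 56
[2] 0x04->0x00 len=4 : a8 ee c2 d9
[3] 0x00->0x24 len=4 : a8 ee c2 d9
query mem[0x1b]=0xee, mem[0x20]=0x56, mem[0x26]=0xc2, mem[0x19]=0x45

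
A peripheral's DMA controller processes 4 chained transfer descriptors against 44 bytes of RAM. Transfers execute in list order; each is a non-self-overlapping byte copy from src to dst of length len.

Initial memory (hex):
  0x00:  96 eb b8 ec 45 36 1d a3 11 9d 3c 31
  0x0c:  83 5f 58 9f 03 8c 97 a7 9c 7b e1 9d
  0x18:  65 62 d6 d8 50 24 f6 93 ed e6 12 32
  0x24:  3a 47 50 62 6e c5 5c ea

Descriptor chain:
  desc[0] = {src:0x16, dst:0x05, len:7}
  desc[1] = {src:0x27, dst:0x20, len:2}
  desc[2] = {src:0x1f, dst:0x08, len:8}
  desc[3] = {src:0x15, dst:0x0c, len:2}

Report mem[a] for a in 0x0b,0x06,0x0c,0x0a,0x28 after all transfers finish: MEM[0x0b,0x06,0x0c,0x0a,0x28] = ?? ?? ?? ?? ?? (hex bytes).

MEM[0x0b,0x06,0x0c,0x0a,0x28] = 12 9d 7b 6e 6e

D0: mem[0x05..0x0b] <- [e1 9d 65 62 d6 d8 50]
D1: mem[0x20..0x21] <- [62 6e]
D2: mem[0x08..0x0f] <- [93 62 6e 12 32 3a 47 50]
D3: mem[0x0c..0x0d] <- [7b e1]
query mem[0x0b]=0x12, mem[0x06]=0x9d, mem[0x0c]=0x7b, mem[0x0a]=0x6e, mem[0x28]=0x6e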